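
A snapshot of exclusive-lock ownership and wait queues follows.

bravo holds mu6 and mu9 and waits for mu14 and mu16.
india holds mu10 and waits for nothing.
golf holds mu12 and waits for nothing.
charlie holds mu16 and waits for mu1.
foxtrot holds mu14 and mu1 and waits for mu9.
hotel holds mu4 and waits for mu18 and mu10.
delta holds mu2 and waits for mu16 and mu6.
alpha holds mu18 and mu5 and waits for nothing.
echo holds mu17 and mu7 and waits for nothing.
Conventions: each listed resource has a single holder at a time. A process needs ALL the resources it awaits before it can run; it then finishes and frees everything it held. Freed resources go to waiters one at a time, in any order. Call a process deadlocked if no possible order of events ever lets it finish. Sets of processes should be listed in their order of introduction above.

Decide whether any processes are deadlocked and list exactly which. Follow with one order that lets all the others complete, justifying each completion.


The deadlocked set is bravo, charlie, foxtrot and delta.
Key observation: the cycle bravo -> charlie -> foxtrot -> bravo can never break — each member waits on the next; delta waits into the deadlock from upstream.
The rest can finish in the order golf, alpha, echo, india, hotel.
Step-by-step check:
  run golf (it waits on nothing); releases mu12
  run alpha (it waits on nothing); releases mu18 and mu5
  run echo (it waits on nothing); releases mu17 and mu7
  run india (it waits on nothing); releases mu10
  hotel waits on mu18 and mu10 — all released -> runs and releases mu4


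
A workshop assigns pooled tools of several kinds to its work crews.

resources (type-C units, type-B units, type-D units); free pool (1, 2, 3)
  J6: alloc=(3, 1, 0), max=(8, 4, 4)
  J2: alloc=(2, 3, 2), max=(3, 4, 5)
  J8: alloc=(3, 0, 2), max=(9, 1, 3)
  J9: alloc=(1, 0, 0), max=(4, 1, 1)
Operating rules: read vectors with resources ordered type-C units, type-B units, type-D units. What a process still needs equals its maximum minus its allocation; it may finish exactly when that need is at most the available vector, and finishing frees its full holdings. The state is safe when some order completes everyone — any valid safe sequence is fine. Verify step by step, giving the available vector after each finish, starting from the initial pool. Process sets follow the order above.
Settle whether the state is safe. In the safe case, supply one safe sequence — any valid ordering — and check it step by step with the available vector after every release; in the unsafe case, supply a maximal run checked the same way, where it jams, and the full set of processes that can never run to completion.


The state is UNSAFE.
Key observation: J2, J9 can finish, but then (4, 5, 5) is all there is, and the blocked group's type-C units demands exceed it.
The run J2, J9 cannot be extended any further. Step-by-step check:
  pool = (1, 2, 3)
  run J2 (needs (1, 1, 3), free (1, 2, 3)); after release of (2, 3, 2) the pool is (3, 5, 5)
  run J9 (needs (3, 1, 1), free (3, 5, 5)); after release of (1, 0, 0) the pool is (4, 5, 5)
  blocked: J6 wants (5, 3, 4), pool (4, 5, 5) — not enough type-C units
  blocked: J8 wants (6, 1, 1), pool (4, 5, 5) — not enough type-C units
Never able to finish: J6 and J8.


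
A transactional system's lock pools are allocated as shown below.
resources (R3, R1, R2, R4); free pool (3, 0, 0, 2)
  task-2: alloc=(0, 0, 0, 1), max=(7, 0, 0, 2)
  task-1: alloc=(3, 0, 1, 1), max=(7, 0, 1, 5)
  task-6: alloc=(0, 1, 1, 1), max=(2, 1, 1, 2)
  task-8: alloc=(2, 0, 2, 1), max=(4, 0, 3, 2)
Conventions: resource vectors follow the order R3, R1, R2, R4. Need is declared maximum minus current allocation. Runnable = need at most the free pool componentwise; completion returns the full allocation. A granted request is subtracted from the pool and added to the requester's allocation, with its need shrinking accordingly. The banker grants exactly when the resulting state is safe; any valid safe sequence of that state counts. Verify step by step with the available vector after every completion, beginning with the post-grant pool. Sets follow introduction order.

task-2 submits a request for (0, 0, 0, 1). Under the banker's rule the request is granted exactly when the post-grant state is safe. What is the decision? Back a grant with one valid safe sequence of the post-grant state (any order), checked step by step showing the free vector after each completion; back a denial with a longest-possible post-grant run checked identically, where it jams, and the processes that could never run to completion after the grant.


DENY. Granting would leave the state unsafe.
Key observation: after task-6, task-8 the pool peaks at (5, 1, 3, 3), and each blocked process is short somewhere: task-2 on R3; task-1 on R4.
After a pretend grant, a maximal execution: task-6, task-8 — then nothing else fits. Check, step by step:
  pool = (3, 0, 0, 1)
  task-6 needs (2, 0, 0, 1) <= (3, 0, 0, 1) -> finishes; pool += (0, 1, 1, 1) = (3, 1, 1, 2)
  task-8 needs (2, 0, 1, 1) <= (3, 1, 1, 2) -> finishes; pool += (2, 0, 2, 1) = (5, 1, 3, 3)
  blocked: task-2 wants (7, 0, 0, 0), pool (5, 1, 3, 3) — not enough R3
  blocked: task-1 wants (4, 0, 0, 4), pool (5, 1, 3, 3) — not enough R4
Had the request been granted, task-2 and task-1 could never finish.


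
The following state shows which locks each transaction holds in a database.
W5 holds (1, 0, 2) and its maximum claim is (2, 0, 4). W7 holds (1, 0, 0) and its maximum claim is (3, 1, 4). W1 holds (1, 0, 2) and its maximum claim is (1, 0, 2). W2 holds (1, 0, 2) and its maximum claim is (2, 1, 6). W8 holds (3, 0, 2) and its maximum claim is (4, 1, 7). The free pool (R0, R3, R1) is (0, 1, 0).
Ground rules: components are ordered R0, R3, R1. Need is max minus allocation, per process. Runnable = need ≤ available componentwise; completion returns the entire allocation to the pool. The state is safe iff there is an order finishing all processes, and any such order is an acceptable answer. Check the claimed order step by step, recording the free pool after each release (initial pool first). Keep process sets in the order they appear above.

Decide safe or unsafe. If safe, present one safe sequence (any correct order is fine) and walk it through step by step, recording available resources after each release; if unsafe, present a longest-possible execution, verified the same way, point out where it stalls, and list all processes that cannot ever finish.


The state is SAFE; one workable sequence: W1, W5, W7, W2, W8.
Key observation: the order's first zero-slack moment is W5 ((1, 0, 2) needed, (1, 1, 2) free — a requested resource with nothing to spare).
Verifying each step:
  pool = (0, 1, 0)
  W1: need (0, 0, 0) fits (0, 1, 0); releases (1, 0, 2), pool now (1, 1, 2)
  W5: need (1, 0, 2) fits (1, 1, 2); releases (1, 0, 2), pool now (2, 1, 4)
  W7: need (2, 1, 4) fits (2, 1, 4); releases (1, 0, 0), pool now (3, 1, 4)
  W2: need (1, 1, 4) fits (3, 1, 4); releases (1, 0, 2), pool now (4, 1, 6)
  W8: need (1, 1, 5) fits (4, 1, 6); releases (3, 0, 2), pool now (7, 1, 8)


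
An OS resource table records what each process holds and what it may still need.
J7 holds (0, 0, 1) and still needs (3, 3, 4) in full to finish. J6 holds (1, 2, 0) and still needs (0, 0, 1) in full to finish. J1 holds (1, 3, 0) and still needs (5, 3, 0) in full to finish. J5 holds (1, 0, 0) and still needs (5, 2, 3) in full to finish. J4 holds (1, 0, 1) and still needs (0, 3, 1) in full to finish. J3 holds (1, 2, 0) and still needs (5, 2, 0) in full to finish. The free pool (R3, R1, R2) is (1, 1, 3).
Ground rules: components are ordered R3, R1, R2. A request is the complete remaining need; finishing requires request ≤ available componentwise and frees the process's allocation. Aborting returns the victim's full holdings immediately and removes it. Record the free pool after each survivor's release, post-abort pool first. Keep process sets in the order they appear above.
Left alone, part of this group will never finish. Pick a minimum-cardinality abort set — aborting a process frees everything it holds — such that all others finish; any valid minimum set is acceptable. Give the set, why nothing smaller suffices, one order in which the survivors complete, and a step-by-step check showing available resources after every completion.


Minimum abort set: J5 and J3.
Key observation: no ordering could ever have run J1 before the abort of J5 and J3; with (2, 2, 0) back in the pool it fits at step 3.
No one abort is enough; case by case: J7 alone leaves J1 blocked (short on R3); J6 alone leaves J1 blocked (short on R3); J1 alone leaves J5 blocked (short on R3); J5 alone leaves J1 blocked (short on R3); J4 alone leaves J1 blocked (short on R3); J3 alone leaves J1 blocked (short on R3).
One survivor order: J4, J6, J1, J7. Step-by-step check (post-abort pool first):
  pool = (3, 3, 3)
  run J4 (needs (0, 3, 1), free (3, 3, 3)); after release of (1, 0, 1) the pool is (4, 3, 4)
  run J6 (needs (0, 0, 1), free (4, 3, 4)); after release of (1, 2, 0) the pool is (5, 5, 4)
  run J1 (needs (5, 3, 0), free (5, 5, 4)); after release of (1, 3, 0) the pool is (6, 8, 4)
  run J7 (needs (3, 3, 4), free (6, 8, 4)); after release of (0, 0, 1) the pool is (6, 8, 5)


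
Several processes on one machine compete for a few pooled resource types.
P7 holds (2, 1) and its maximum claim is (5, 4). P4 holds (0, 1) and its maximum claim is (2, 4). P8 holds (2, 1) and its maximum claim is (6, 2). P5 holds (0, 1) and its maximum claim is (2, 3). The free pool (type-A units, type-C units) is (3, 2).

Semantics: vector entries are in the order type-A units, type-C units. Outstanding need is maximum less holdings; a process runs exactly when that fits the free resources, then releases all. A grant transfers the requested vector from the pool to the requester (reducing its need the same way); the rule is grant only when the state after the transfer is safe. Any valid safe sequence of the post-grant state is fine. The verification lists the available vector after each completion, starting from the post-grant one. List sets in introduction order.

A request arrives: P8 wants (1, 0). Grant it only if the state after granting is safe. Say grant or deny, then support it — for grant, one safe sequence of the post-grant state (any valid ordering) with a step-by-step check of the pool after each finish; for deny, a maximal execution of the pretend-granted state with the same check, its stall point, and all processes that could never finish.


DENY: after the grant no complete ordering would exist.
Key observation: the pool after P5, P4 is (2, 4); every surviving request exceeds it in type-A units, so progress ends there.
After a pretend grant, a maximal execution: P5, P4 — then nothing else fits. Verifying each step:
  pool = (2, 2)
  run P5 (needs (2, 2), free (2, 2)); after release of (0, 1) the pool is (2, 3)
  run P4 (needs (2, 3), free (2, 3)); after release of (0, 1) the pool is (2, 4)
  P7 cannot run: need (3, 3) vs free (2, 4) (insufficient type-A units)
  P8 cannot run: need (3, 1) vs free (2, 4) (insufficient type-A units)
Post-grant, the permanently blocked set is P7 and P8.


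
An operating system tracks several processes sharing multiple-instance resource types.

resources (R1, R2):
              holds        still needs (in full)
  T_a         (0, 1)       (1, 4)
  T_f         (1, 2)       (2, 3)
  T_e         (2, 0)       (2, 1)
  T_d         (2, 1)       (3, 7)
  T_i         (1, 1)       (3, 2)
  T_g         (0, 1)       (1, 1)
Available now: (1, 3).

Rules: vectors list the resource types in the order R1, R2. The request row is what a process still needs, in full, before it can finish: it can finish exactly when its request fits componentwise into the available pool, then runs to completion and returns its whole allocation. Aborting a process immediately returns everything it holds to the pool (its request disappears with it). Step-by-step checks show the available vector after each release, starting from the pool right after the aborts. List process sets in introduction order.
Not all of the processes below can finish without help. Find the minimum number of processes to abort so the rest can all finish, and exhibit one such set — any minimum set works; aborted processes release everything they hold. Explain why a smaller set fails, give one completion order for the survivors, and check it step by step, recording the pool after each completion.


The answer: abort T_i.
Key observation: the deadlocked T_f becomes finishable only because T_i released (1, 1); it completes at step 2 below.
Why nothing smaller works: aborting no one leaves the state deadlocked as given.
The survivors complete as T_a, T_f, T_e, T_g, T_d. Walking it through (starting from the post-abort pool):
  pool = (2, 4)
  T_a needs (1, 4) <= (2, 4) -> finishes; pool += (0, 1) = (2, 5)
  T_f needs (2, 3) <= (2, 5) -> finishes; pool += (1, 2) = (3, 7)
  T_e needs (2, 1) <= (3, 7) -> finishes; pool += (2, 0) = (5, 7)
  T_g needs (1, 1) <= (5, 7) -> finishes; pool += (0, 1) = (5, 8)
  T_d needs (3, 7) <= (5, 8) -> finishes; pool += (2, 1) = (7, 9)


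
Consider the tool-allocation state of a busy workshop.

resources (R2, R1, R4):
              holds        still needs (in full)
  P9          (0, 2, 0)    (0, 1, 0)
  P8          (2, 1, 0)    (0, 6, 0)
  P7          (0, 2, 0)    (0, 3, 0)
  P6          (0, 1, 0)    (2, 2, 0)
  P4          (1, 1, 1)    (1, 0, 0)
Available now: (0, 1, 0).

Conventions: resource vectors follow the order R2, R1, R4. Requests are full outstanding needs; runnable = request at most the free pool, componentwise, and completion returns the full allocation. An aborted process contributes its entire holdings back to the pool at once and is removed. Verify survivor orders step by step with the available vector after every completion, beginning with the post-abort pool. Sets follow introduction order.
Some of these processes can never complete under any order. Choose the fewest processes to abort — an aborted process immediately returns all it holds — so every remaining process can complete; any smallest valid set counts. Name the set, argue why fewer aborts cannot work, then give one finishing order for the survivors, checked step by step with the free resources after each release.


The answer: abort P4.
Key observation: the returned (1, 1, 1) from P4 is what brings P8 — unrunnable before, under any order — into play at step 3.
Why nothing smaller works: aborting no one leaves the state deadlocked as given.
The survivors complete as P9, P7, P8, P6. Walking it through (starting from the post-abort pool):
  pool = (1, 2, 1)
  P9 needs (0, 1, 0) <= (1, 2, 1) -> finishes; pool += (0, 2, 0) = (1, 4, 1)
  P7 needs (0, 3, 0) <= (1, 4, 1) -> finishes; pool += (0, 2, 0) = (1, 6, 1)
  P8 needs (0, 6, 0) <= (1, 6, 1) -> finishes; pool += (2, 1, 0) = (3, 7, 1)
  P6 needs (2, 2, 0) <= (3, 7, 1) -> finishes; pool += (0, 1, 0) = (3, 8, 1)


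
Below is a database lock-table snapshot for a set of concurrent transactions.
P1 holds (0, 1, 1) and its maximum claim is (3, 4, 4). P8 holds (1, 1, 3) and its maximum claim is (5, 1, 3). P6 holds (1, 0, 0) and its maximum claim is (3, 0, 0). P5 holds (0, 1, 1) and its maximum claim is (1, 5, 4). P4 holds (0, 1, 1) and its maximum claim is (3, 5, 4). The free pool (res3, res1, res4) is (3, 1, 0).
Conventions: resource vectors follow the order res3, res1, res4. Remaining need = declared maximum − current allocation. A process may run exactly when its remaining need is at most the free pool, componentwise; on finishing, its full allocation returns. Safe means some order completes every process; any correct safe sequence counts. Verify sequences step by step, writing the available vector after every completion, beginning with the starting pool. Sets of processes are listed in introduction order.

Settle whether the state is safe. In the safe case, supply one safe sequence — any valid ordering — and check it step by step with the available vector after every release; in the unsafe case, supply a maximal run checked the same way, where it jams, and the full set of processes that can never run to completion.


The state is UNSAFE.
Key observation: res1 is the bottleneck — with P6, P8 done the pool holds (5, 2, 3), short of every remaining need.
Going as far as possible: P6, P8; after that, nothing fits. Verifying each step:
  pool = (3, 1, 0)
  run P6 (needs (2, 0, 0), free (3, 1, 0)); after release of (1, 0, 0) the pool is (4, 1, 0)
  run P8 (needs (4, 0, 0), free (4, 1, 0)); after release of (1, 1, 3) the pool is (5, 2, 3)
  blocked: P1 wants (3, 3, 3), pool (5, 2, 3) — not enough res1
  blocked: P5 wants (1, 4, 3), pool (5, 2, 3) — not enough res1
  blocked: P4 wants (3, 4, 3), pool (5, 2, 3) — not enough res1
Processes that can never finish: P1, P5 and P4.


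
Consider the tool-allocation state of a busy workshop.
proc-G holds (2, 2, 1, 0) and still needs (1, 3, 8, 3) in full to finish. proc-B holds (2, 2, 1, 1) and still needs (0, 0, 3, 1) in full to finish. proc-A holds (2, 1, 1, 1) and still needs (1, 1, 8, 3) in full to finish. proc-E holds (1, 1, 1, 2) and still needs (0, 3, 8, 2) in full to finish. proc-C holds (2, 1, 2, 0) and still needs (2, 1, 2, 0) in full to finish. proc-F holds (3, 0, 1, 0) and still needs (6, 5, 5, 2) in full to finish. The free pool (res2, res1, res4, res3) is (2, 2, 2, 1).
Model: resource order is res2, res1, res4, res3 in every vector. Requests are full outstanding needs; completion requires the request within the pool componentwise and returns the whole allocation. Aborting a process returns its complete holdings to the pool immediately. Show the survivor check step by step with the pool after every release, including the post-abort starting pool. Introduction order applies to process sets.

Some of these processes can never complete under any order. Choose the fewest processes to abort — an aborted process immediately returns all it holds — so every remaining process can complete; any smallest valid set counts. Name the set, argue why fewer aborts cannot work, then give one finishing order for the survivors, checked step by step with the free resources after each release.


The answer: abort proc-A and proc-E.
Key observation: no ordering could ever have run proc-G before the abort of proc-A and proc-E; with (3, 2, 2, 3) back in the pool it fits at step 4.
Minimality, checking each single-abort alternative: proc-G alone leaves proc-A blocked (short on res4 and res3); proc-B alone leaves proc-G blocked (short on res4 and res3); proc-A alone leaves proc-G blocked (short on res4); proc-E alone leaves proc-G blocked (short on res4); proc-C alone leaves proc-G blocked (short on res4 and res3); proc-F alone leaves proc-G blocked (short on res4 and res3).
Survivors finish in the order: proc-C, proc-F, proc-B, proc-G. Verifying each step (pool after the aborts first):
  pool = (5, 4, 4, 4)
  run proc-C (needs (2, 1, 2, 0), free (5, 4, 4, 4)); after release of (2, 1, 2, 0) the pool is (7, 5, 6, 4)
  run proc-F (needs (6, 5, 5, 2), free (7, 5, 6, 4)); after release of (3, 0, 1, 0) the pool is (10, 5, 7, 4)
  run proc-B (needs (0, 0, 3, 1), free (10, 5, 7, 4)); after release of (2, 2, 1, 1) the pool is (12, 7, 8, 5)
  run proc-G (needs (1, 3, 8, 3), free (12, 7, 8, 5)); after release of (2, 2, 1, 0) the pool is (14, 9, 9, 5)


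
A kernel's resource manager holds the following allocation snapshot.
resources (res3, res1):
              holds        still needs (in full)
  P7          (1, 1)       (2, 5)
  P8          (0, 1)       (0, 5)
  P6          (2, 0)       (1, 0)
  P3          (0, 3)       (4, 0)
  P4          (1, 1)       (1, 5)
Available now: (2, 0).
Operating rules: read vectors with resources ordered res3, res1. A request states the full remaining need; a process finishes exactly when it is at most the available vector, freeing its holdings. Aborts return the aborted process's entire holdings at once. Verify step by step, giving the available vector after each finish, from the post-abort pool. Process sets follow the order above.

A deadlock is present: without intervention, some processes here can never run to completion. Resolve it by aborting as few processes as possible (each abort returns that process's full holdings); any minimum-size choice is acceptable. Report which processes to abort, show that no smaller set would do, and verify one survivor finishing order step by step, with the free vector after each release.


Minimum abort set: P7 and P4.
Key observation: the deadlocked P8 becomes finishable only because P7 and P4 released (2, 2); it completes at step 3 below.
Why nothing smaller works — every single abort fails: P7 alone leaves P8 blocked (short on res1); P8 alone leaves P7 blocked (short on res1); P6 alone leaves P7 blocked (short on res1); P3 alone leaves P7 blocked (short on res1); P4 alone leaves P7 blocked (short on res1).
The survivors complete as P6, P3, P8. Walking it through (starting from the post-abort pool):
  pool = (4, 2)
  P6: need (1, 0) fits (4, 2); releases (2, 0), pool now (6, 2)
  P3: need (4, 0) fits (6, 2); releases (0, 3), pool now (6, 5)
  P8: need (0, 5) fits (6, 5); releases (0, 1), pool now (6, 6)


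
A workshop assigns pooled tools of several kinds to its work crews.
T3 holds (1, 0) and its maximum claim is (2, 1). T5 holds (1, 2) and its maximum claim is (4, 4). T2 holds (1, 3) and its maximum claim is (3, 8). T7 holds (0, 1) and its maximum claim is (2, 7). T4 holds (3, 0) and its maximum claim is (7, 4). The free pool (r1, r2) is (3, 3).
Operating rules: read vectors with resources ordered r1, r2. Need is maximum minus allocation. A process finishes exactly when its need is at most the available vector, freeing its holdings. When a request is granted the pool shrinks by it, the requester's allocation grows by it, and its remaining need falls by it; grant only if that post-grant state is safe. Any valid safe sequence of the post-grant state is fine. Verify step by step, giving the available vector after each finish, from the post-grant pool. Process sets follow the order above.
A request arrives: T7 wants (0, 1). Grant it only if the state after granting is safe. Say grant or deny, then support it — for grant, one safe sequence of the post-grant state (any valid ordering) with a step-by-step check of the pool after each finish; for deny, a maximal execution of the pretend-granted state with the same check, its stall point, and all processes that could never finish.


DENY — the pretend-granted state is unsafe.
Key observation: r2 is the bottleneck — with T3, T5, T4 done the pool holds (8, 4), short of every remaining need.
On the post-grant state, T3, T5, T4 is a maximal run — nothing extends it. Verifying each step:
  pool = (3, 2)
  T3 needs (1, 1) <= (3, 2) -> finishes; pool += (1, 0) = (4, 2)
  T5 needs (3, 2) <= (4, 2) -> finishes; pool += (1, 2) = (5, 4)
  T4 needs (4, 4) <= (5, 4) -> finishes; pool += (3, 0) = (8, 4)
  T2 still needs (2, 5) but only (8, 4) is free — short on r2
  T7 still needs (2, 5) but only (8, 4) is free — short on r2
Processes that could never finish after the grant: T2 and T7.


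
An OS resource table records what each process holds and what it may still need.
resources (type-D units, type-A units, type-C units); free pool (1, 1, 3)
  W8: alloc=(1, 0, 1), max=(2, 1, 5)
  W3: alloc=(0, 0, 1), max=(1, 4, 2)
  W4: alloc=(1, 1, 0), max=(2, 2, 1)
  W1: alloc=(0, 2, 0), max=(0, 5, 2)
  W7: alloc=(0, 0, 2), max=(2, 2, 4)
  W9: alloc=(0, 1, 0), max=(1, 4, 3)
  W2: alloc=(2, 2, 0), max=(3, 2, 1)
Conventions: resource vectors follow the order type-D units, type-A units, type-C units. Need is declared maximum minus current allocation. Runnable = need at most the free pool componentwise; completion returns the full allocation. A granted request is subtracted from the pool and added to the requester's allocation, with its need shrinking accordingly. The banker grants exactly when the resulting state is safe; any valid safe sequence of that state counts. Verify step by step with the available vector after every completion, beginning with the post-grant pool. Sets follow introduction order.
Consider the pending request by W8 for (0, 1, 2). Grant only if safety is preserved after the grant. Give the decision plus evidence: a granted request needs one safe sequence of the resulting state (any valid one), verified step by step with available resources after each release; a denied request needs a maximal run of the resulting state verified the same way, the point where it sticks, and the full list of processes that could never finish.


DENY — the pretend-granted state is unsafe.
Key observation: after W2, W4 the pool peaks at (4, 3, 1), and each blocked process is short somewhere: W8 on type-C units; W3 on type-A units; W1 on type-C units; W7 on type-C units; W9 on type-C units.
Pretend the grant happened; the run W2, W4 goes as far as possible. Verifying each step:
  pool = (1, 0, 1)
  run W2 (needs (1, 0, 1), free (1, 0, 1)); after release of (2, 2, 0) the pool is (3, 2, 1)
  run W4 (needs (1, 1, 1), free (3, 2, 1)); after release of (1, 1, 0) the pool is (4, 3, 1)
  W8 still needs (1, 0, 2) but only (4, 3, 1) is free — short on type-C units
  W3 still needs (1, 4, 1) but only (4, 3, 1) is free — short on type-A units
  W1 still needs (0, 3, 2) but only (4, 3, 1) is free — short on type-C units
  W7 still needs (2, 2, 2) but only (4, 3, 1) is free — short on type-C units
  W9 still needs (1, 3, 3) but only (4, 3, 1) is free — short on type-C units
Post-grant, the permanently blocked set is W8, W3, W1, W7 and W9.


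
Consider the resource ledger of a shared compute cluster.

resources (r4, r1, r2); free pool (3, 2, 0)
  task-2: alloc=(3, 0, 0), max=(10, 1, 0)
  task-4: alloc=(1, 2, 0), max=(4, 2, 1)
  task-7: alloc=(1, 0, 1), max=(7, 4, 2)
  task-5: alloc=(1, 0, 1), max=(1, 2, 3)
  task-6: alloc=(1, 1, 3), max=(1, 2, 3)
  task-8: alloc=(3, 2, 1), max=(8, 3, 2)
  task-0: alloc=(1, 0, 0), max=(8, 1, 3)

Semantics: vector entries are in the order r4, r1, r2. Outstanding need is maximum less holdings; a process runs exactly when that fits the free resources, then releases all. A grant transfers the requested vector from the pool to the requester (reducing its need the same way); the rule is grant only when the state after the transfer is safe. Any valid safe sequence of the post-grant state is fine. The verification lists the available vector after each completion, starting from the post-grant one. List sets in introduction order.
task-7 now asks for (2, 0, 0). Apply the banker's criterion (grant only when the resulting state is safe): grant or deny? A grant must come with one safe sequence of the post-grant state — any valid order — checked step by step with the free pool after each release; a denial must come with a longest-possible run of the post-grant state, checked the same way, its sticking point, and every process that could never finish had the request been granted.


GRANT: granting preserves safety; a valid post-grant sequence is task-6, task-5, task-4, task-7, task-2, task-0, task-8.
Key observation: the grant leaves (1, 2, 0) free — enough for task-6, whose release restarts the cascade.
Verifying the post-grant state step by step:
  pool = (1, 2, 0)
  task-6 needs (0, 1, 0) <= (1, 2, 0) -> finishes; pool += (1, 1, 3) = (2, 3, 3)
  task-5 needs (0, 2, 2) <= (2, 3, 3) -> finishes; pool += (1, 0, 1) = (3, 3, 4)
  task-4 needs (3, 0, 1) <= (3, 3, 4) -> finishes; pool += (1, 2, 0) = (4, 5, 4)
  task-7 needs (4, 4, 1) <= (4, 5, 4) -> finishes; pool += (3, 0, 1) = (7, 5, 5)
  task-2 needs (7, 1, 0) <= (7, 5, 5) -> finishes; pool += (3, 0, 0) = (10, 5, 5)
  task-0 needs (7, 1, 3) <= (10, 5, 5) -> finishes; pool += (1, 0, 0) = (11, 5, 5)
  task-8 needs (5, 1, 1) <= (11, 5, 5) -> finishes; pool += (3, 2, 1) = (14, 7, 6)


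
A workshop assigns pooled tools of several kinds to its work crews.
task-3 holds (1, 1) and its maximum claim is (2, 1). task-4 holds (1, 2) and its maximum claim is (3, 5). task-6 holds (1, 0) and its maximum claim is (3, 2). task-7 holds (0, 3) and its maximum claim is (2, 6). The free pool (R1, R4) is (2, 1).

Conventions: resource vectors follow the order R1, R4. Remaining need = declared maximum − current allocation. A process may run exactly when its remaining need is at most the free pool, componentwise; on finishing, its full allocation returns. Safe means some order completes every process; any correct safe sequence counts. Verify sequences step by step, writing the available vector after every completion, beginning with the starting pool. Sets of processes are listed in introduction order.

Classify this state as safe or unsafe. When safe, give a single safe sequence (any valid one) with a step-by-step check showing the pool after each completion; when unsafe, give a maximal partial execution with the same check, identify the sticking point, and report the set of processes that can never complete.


UNSAFE — no complete ordering exists.
Key observation: task-3, task-6 can finish, but then (4, 2) is all there is, and the blocked group's R4 demands exceed it.
The run task-3, task-6 cannot be extended any further. Check, step by step:
  pool = (2, 1)
  task-3 needs (1, 0) <= (2, 1) -> finishes; pool += (1, 1) = (3, 2)
  task-6 needs (2, 2) <= (3, 2) -> finishes; pool += (1, 0) = (4, 2)
  task-4 cannot run: need (2, 3) vs free (4, 2) (insufficient R4)
  task-7 cannot run: need (2, 3) vs free (4, 2) (insufficient R4)
Processes that can never finish: task-4 and task-7.


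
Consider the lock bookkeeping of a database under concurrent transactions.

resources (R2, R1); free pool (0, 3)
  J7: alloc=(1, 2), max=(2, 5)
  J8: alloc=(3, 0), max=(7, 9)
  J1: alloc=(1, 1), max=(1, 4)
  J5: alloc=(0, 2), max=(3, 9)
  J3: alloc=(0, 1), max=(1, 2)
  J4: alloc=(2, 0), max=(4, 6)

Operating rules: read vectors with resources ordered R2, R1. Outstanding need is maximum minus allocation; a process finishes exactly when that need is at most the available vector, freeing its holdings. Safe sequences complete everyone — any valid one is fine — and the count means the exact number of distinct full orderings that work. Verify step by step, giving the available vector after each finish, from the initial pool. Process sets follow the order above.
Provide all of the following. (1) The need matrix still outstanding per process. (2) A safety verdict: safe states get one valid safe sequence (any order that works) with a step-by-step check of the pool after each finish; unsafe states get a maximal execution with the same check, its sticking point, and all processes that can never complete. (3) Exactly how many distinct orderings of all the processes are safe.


(1) Outstanding need per process (order R2, R1):
  J7: (1, 3)
  J8: (4, 9)
  J1: (0, 3)
  J5: (3, 7)
  J3: (1, 1)
  J4: (2, 6)
(2) SAFE. One safe sequence: J1, J7, J4, J3, J5, J8.
Key observation: J1 is the earliest step where a requested resource binds exactly: need (0, 3), pool (0, 3) at its turn.
Verifying each step:
  pool = (0, 3)
  J1: need (0, 3) fits (0, 3); releases (1, 1), pool now (1, 4)
  J7: need (1, 3) fits (1, 4); releases (1, 2), pool now (2, 6)
  J4: need (2, 6) fits (2, 6); releases (2, 0), pool now (4, 6)
  J3: need (1, 1) fits (4, 6); releases (0, 1), pool now (4, 7)
  J5: need (3, 7) fits (4, 7); releases (0, 2), pool now (4, 9)
  J8: need (4, 9) fits (4, 9); releases (3, 0), pool now (7, 9)
(3) The exact count: 3 of the possible complete orderings are safe sequences.


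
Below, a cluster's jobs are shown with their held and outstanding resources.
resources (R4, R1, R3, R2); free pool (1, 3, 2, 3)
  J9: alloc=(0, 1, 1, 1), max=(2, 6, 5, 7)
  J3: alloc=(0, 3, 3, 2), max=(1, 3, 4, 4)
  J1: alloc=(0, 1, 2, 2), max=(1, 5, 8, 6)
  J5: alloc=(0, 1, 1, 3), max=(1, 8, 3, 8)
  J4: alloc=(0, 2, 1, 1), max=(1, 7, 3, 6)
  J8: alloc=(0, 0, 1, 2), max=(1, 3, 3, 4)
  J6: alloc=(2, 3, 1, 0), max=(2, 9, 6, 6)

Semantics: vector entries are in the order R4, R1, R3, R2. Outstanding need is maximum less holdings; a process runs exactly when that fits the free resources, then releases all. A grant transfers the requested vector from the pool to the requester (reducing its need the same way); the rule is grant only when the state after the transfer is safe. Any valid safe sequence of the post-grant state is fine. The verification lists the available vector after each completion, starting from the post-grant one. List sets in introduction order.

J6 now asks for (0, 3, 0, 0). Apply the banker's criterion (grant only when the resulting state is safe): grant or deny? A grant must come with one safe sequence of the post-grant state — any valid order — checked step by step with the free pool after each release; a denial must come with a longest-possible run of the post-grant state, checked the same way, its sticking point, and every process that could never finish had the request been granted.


GRANT. The post-grant state is safe; one safe sequence: J3, J8, J6, J1, J5, J4, J9.
Key observation: the transfer keeps a workable pool ((1, 0, 2, 3)); J3 starts the safe sequence.
Step-by-step check of the post-grant state:
  pool = (1, 0, 2, 3)
  J3 needs (1, 0, 1, 2) <= (1, 0, 2, 3) -> finishes; pool += (0, 3, 3, 2) = (1, 3, 5, 5)
  J8 needs (1, 3, 2, 2) <= (1, 3, 5, 5) -> finishes; pool += (0, 0, 1, 2) = (1, 3, 6, 7)
  J6 needs (0, 3, 5, 6) <= (1, 3, 6, 7) -> finishes; pool += (2, 6, 1, 0) = (3, 9, 7, 7)
  J1 needs (1, 4, 6, 4) <= (3, 9, 7, 7) -> finishes; pool += (0, 1, 2, 2) = (3, 10, 9, 9)
  J5 needs (1, 7, 2, 5) <= (3, 10, 9, 9) -> finishes; pool += (0, 1, 1, 3) = (3, 11, 10, 12)
  J4 needs (1, 5, 2, 5) <= (3, 11, 10, 12) -> finishes; pool += (0, 2, 1, 1) = (3, 13, 11, 13)
  J9 needs (2, 5, 4, 6) <= (3, 13, 11, 13) -> finishes; pool += (0, 1, 1, 1) = (3, 14, 12, 14)


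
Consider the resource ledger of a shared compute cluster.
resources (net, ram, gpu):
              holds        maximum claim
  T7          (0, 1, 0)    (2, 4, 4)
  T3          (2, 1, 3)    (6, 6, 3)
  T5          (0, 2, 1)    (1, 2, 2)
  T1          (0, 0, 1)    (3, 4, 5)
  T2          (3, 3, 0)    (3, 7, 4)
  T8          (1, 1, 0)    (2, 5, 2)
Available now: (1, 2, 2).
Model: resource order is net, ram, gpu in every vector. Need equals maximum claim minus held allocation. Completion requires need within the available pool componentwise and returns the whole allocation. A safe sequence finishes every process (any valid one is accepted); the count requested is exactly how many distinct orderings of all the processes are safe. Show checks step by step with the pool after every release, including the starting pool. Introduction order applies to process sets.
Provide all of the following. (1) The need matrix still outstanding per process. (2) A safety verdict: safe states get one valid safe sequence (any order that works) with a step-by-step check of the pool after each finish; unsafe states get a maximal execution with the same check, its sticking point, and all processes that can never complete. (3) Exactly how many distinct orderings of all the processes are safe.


(1) Remaining need (order net, ram, gpu):
  T7: (2, 3, 4)
  T3: (4, 5, 0)
  T5: (1, 0, 1)
  T1: (3, 4, 4)
  T2: (0, 4, 4)
  T8: (1, 4, 2)
(2) UNSAFE — no complete ordering exists.
Key observation: after T5, T8 the pool peaks at (2, 5, 3), and each blocked process is short somewhere: T7 on gpu; T3 on net; T1 on net, gpu; T2 on gpu.
A maximal execution: T5, T8 — then nothing else fits. Step-by-step check:
  pool = (1, 2, 2)
  run T5 (needs (1, 0, 1), free (1, 2, 2)); after release of (0, 2, 1) the pool is (1, 4, 3)
  run T8 (needs (1, 4, 2), free (1, 4, 3)); after release of (1, 1, 0) the pool is (2, 5, 3)
  blocked: T7 wants (2, 3, 4), pool (2, 5, 3) — not enough gpu
  blocked: T3 wants (4, 5, 0), pool (2, 5, 3) — not enough net
  blocked: T1 wants (3, 4, 4), pool (2, 5, 3) — not enough net and gpu
  blocked: T2 wants (0, 4, 4), pool (2, 5, 3) — not enough gpu
Processes that can never finish: T7, T3, T1 and T2.
(3) Precisely 0 of the possible complete orderings are safe sequences.


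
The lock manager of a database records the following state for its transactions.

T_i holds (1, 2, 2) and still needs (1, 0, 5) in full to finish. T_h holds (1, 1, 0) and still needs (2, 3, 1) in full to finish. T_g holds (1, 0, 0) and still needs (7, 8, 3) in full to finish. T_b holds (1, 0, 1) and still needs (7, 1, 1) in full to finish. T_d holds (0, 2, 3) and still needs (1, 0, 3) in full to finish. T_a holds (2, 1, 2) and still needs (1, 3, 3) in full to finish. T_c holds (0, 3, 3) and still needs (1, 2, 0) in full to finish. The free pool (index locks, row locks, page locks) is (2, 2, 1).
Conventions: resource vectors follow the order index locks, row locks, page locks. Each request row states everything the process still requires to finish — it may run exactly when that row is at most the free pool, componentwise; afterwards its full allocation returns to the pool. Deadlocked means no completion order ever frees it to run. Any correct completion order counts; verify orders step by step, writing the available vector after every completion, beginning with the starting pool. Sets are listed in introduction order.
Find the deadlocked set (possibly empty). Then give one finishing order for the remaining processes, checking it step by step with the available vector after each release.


The deadlocked set is T_g and T_b.
Key observation: no order helps: past T_c, T_h, T_d, T_a, T_i, the free pool tops out at (6, 11, 11), below what each blocked process needs in index locks.
A valid finishing order for the others: T_c, T_h, T_d, T_a, T_i. Check, step by step:
  pool = (2, 2, 1)
  T_c: need (1, 2, 0) fits (2, 2, 1); releases (0, 3, 3), pool now (2, 5, 4)
  T_h: need (2, 3, 1) fits (2, 5, 4); releases (1, 1, 0), pool now (3, 6, 4)
  T_d: need (1, 0, 3) fits (3, 6, 4); releases (0, 2, 3), pool now (3, 8, 7)
  T_a: need (1, 3, 3) fits (3, 8, 7); releases (2, 1, 2), pool now (5, 9, 9)
  T_i: need (1, 0, 5) fits (5, 9, 9); releases (1, 2, 2), pool now (6, 11, 11)
The stuck group stays short no matter what:
  T_g cannot run: need (7, 8, 3) vs free (6, 11, 11) (insufficient index locks)
  T_b cannot run: need (7, 1, 1) vs free (6, 11, 11) (insufficient index locks)


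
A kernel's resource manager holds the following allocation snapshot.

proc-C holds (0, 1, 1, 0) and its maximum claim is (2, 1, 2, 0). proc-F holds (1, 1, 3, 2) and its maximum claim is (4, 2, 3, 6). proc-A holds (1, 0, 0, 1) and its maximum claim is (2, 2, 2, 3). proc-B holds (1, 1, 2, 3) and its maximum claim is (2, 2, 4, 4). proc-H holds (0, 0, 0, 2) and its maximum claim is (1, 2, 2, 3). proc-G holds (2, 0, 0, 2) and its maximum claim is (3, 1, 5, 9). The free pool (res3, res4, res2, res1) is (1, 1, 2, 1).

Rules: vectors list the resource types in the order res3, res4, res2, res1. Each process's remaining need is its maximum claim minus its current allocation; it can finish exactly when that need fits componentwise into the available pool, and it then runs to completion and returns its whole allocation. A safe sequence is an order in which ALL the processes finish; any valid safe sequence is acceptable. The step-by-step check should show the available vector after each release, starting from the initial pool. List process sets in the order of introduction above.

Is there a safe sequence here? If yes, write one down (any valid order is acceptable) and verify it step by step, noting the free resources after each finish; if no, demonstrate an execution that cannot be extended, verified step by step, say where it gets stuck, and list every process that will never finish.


SAFE. One safe sequence: proc-B, proc-A, proc-F, proc-H, proc-G, proc-C.
Key observation: proc-B marks the first exact bind of the order: its need (1, 1, 2, 1) fits the free (1, 1, 2, 1) with zero slack on a requested resource.
Walking it through:
  pool = (1, 1, 2, 1)
  proc-B needs (1, 1, 2, 1) <= (1, 1, 2, 1) -> finishes; pool += (1, 1, 2, 3) = (2, 2, 4, 4)
  proc-A needs (1, 2, 2, 2) <= (2, 2, 4, 4) -> finishes; pool += (1, 0, 0, 1) = (3, 2, 4, 5)
  proc-F needs (3, 1, 0, 4) <= (3, 2, 4, 5) -> finishes; pool += (1, 1, 3, 2) = (4, 3, 7, 7)
  proc-H needs (1, 2, 2, 1) <= (4, 3, 7, 7) -> finishes; pool += (0, 0, 0, 2) = (4, 3, 7, 9)
  proc-G needs (1, 1, 5, 7) <= (4, 3, 7, 9) -> finishes; pool += (2, 0, 0, 2) = (6, 3, 7, 11)
  proc-C needs (2, 0, 1, 0) <= (6, 3, 7, 11) -> finishes; pool += (0, 1, 1, 0) = (6, 4, 8, 11)
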